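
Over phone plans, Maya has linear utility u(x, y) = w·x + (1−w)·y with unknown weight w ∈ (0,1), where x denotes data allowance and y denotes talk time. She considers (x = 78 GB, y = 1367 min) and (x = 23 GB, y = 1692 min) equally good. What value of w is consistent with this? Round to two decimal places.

Equating utilities: w·78 + (1−w)·1367 = w·23 + (1−w)·1692.
w·(78−23) = (1−w)·(1692−1367), i.e. w·55 = (1−w)·325.
So w/(1−w) = 325/55 = 5.9091, giving w = 325/(55+325) = 0.86.

w = 0.86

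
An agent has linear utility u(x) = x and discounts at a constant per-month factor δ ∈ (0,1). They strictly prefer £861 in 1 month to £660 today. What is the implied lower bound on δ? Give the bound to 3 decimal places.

Comparing present values: 660 < δ·861.
So δ > 660/861 = 0.76655.

δ > 0.767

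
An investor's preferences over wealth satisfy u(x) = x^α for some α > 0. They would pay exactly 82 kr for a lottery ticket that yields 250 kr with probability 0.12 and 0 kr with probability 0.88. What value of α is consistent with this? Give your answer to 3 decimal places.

α ≈ 1.902

Since u(0) = 0, the lottery's EU is 0.12·250^α.
Indifference: 82^α = 0.12·250^α, so (82/250)^α = 0.12.
α = ln(0.12) / ln(82/250) = -2.120264/-1.114742 ≈ 1.902.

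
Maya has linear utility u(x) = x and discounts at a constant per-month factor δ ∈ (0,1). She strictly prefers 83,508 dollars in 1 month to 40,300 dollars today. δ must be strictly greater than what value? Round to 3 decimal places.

Comparing present values: 40300 < δ·83508.
Dividing through by 83508 gives δ > 0.48259.

δ > 0.483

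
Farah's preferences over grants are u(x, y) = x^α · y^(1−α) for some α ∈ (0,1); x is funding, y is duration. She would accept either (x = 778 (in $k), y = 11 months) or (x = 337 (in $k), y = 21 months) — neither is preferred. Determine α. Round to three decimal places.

Indifference: 778^α · 11^(1−α) = 337^α · 21^(1−α).
Taking logs: α·ln 778 + (1−α)·ln 11 = α·ln 337 + (1−α)·ln 21, i.e. α·0.836644 = (1−α)·0.646627.
With A = 0.836644 and B = 0.646627: α·A = (1−α)·B, so α = B/(A+B) = 0.646627/1.483271 ≈ 0.436.

α ≈ 0.436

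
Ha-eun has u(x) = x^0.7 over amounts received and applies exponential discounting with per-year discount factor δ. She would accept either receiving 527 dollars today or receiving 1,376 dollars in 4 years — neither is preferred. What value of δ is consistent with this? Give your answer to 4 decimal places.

The payoff in 4 years is discounted by δ^4, so u(527) = δ^4·u(1376) and δ^4 = u(527)/u(1376).
Since u(x) = x^0.7, δ^4 = (527/1376)^0.7 = 0.38299^0.7 = 0.51078.
Taking the 4th root: δ = 0.51078^(1/4) ≈ 0.8454.

δ ≈ 0.8454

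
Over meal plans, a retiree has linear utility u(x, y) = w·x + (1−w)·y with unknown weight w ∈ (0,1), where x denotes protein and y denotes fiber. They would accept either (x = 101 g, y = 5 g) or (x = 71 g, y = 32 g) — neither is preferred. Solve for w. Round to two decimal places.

u(101,5) = u(71,32) means w·101 + (1−w)·5 = w·71 + (1−w)·32.
Rearranging, 30·w − 27·(1−w) = 0.
The marginal rate of substitution is 27/30, so w = 27/(30+27) = 0.47.

w = 0.47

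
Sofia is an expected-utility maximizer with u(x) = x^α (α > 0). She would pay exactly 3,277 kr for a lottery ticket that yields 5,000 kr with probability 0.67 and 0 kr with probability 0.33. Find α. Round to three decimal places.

EU(lottery) = 0.67·5000^α + 0.33·0 = 0.67·5000^α.
Equating: 3277^α = 0.67·5000^α, i.e. 0.6554^α = 0.67.
α = ln(0.67) / ln(3277/5000) = -0.400478/-0.422510 ≈ 0.948.

α ≈ 0.948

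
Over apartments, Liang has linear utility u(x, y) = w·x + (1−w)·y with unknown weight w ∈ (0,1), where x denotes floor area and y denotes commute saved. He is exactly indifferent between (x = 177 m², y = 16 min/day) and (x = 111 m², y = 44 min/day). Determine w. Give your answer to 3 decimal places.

u(177,16) = u(111,44) means w·177 + (1−w)·16 = w·111 + (1−w)·44.
w·(177−111) = (1−w)·(44−16), i.e. w·66 = (1−w)·28.
The marginal rate of substitution is 28/66, so w = 28/(66+28) = 0.298.

w = 0.298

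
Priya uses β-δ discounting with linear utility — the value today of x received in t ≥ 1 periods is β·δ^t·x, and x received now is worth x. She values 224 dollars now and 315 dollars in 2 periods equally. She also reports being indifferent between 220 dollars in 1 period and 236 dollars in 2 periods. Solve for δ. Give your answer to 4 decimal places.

δ ≈ 0.9322

The second indifference involves only future payoffs, so β cancels: β·δ^1·220 = β·δ^2·236, giving δ = 220/236 = 0.93220.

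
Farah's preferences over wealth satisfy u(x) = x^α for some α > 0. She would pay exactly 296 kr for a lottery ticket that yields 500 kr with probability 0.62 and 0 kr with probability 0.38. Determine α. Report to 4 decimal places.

EU(lottery) = 0.62·500^α + 0.38·0 = 0.62·500^α.
Equating: 296^α = 0.62·500^α, i.e. 0.5920^α = 0.62.
Take logs: α = ln 0.62 / ln(296/500) ≈ 0.911849.

α ≈ 0.9118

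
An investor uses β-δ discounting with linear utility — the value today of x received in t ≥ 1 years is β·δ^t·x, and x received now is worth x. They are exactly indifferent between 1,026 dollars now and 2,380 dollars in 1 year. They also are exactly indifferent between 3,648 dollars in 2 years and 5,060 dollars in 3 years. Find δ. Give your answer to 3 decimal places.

Both payoffs in the second observation are in the future, so β drops out: δ^2·3648 = δ^3·5060 ⇒ δ = 3648/5060 = 0.72095.

δ ≈ 0.721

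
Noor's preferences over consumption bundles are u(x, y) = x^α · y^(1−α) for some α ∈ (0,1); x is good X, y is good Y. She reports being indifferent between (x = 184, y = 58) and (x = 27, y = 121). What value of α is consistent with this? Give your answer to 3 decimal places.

α ≈ 0.277

Indifference: 184^α · 58^(1−α) = 27^α · 121^(1−α).
Rearrange to (184/27)^α = (121/58)^(1−α) and take logs: α·1.919099 = (1−α)·0.735348.
So α/(1−α) = (0.735348)/(1.919099) = 0.383174, and α = 0.383174/1.383174 ≈ 0.277.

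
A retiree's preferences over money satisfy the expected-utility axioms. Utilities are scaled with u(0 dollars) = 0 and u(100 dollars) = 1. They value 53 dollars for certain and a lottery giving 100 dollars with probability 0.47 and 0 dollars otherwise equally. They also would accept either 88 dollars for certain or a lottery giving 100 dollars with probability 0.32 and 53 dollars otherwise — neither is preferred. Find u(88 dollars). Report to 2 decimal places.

0.64

From the first indifference, u(53 dollars) = 0.47·u(100 dollars) + 0.53·u(0 dollars) = 0.47·1 + 0.53·0 = 0.47.
Chaining: u(88 dollars) = 0.32·1.00 + 0.68·0.47 = 0.6396.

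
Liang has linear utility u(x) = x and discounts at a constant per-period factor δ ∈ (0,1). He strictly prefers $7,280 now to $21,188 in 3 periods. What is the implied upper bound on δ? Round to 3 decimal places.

The preference means 7280 > δ^3·21188.
Hence δ^3 < 7280/21188 = 0.34359, and x ↦ x^(1/3) is increasing on (0,∞).
δ < 0.34359^(1/3) = 0.700.

δ < 0.700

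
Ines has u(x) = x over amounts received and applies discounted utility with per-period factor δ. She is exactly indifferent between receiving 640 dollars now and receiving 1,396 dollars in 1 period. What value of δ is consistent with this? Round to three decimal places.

δ ≈ 0.458

Indifference means u(640) = δ · u(1396), so δ = u(640)/u(1396).
With u(x) = x: δ = 640/1396 = 0.45845.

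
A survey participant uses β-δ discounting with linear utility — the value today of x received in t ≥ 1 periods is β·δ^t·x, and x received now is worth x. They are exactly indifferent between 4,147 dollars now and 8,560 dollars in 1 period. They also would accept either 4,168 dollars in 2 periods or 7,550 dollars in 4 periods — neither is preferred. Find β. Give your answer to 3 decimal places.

β ≈ 0.652

From the later pair, β·δ^2·4168 = β·δ^4·7550; dividing through, δ^2 = 4168/7550 = 0.55205, so δ = 0.74300.
Substituting δ into 4147 = β·δ·8560: β = 4147/(6360.103) ≈ 0.652.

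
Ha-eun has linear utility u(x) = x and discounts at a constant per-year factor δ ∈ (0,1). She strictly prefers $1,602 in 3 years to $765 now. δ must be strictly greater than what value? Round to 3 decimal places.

δ > 0.782

The preference means 765 < δ^3·1602.
Dividing by 1602: δ^3 > 0.47753. Both sides are positive, so the cube root keeps the direction.
δ > (765/1602)^(1/3) ≈ 0.782.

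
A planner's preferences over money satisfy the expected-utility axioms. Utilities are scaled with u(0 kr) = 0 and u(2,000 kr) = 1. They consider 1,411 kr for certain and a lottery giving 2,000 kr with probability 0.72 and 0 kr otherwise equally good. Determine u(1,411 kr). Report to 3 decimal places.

u(1,411 kr) equals the lottery's expected utility: 0.72·1 + 0.28·0 = 0.72.

0.720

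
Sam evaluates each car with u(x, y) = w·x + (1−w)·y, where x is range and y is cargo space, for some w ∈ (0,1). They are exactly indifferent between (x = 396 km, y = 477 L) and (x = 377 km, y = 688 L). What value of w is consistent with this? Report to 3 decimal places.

u(396,477) = u(377,688) means w·396 + (1−w)·477 = w·377 + (1−w)·688.
Rearranging, 19·w − 211·(1−w) = 0.
The marginal rate of substitution is 211/19, so w = 211/(19+211) = 0.917.

w = 0.917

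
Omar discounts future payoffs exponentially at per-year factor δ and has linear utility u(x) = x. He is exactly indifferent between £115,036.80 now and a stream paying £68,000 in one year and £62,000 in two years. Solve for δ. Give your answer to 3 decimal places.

δ ≈ 0.920

The stream is worth 68000δ + 62000δ² today, so 68000δ + 62000δ² = 115036.80.
Rearranged: 62000δ² + 68000δ − 115036.80 = 0.
By the quadratic formula (taking the positive root), δ = (−68000 + √33153126400.00) / 124000 ≈ 0.920.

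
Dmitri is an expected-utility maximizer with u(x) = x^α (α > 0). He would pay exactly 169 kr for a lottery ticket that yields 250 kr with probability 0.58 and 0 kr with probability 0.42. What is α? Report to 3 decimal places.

The lottery's expected utility is 0.58·u(250) + 0.42·u(0) = 0.58·250^α (since u(0) = 0 for α > 0).
Equating: 169^α = 0.58·250^α, i.e. 0.6760^α = 0.58.
α = ln(0.58) / ln(169/250) = -0.544727/-0.391562 ≈ 1.391.

α ≈ 1.391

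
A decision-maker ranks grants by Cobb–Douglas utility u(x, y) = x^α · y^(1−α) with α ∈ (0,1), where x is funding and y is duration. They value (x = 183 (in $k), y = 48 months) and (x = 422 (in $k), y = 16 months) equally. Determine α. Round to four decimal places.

Indifference: 183^α · 48^(1−α) = 422^α · 16^(1−α).
Taking logs: α·ln 183 + (1−α)·ln 48 = α·ln 422 + (1−α)·ln 16, i.e. α·-0.8355192 = (1−α)·-1.0986123.
With A = -0.8355192 and B = -1.0986123: α·A = (1−α)·B, so α = B/(A+B) = -1.0986123/-1.9341315 ≈ 0.5680.

α ≈ 0.5680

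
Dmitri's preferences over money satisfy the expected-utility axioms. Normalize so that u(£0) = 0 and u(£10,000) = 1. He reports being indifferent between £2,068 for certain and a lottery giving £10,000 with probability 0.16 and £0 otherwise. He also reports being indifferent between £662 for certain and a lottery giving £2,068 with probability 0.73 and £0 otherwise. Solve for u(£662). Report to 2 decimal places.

0.12

The first gamble pins u(£2,068): it must equal 0.16·1 + 0.84·0 = 0.16.
The second indifference gives u(£662) = 0.73·u(£2,068) + 0.27·u(£0) = 0.73·0.16 + 0.27·0.00 = 0.1168.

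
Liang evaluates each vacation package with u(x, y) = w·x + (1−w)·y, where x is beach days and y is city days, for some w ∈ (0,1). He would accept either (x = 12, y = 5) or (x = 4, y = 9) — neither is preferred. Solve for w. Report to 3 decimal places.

w = 0.333

Equating utilities: w·12 + (1−w)·5 = w·4 + (1−w)·9.
Collecting terms: w·8 = (1−w)·4.
The marginal rate of substitution is 4/8, so w = 4/(8+4) = 0.333.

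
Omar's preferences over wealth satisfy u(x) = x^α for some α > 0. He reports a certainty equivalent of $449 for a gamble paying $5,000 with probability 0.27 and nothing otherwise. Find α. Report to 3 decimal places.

α ≈ 0.543

EU(lottery) = 0.27·5000^α + 0.73·0 = 0.27·5000^α.
Indifference: 449^α = 0.27·5000^α, so (449/5000)^α = 0.27.
α = ln(0.27) / ln(449/5000) = -1.309333/-2.410170 ≈ 0.543.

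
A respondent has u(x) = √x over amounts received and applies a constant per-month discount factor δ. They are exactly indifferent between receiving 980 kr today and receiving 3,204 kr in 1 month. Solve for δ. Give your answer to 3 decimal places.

Indifference means u(980) = δ · u(3204), so δ = u(980)/u(3204).
Since u(x) = √x, δ = √(980/3204) = 0.55305.

δ ≈ 0.553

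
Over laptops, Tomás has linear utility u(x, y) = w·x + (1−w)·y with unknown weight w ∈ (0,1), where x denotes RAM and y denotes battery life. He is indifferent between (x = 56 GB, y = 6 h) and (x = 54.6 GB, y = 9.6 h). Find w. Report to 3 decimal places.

Equating utilities: w·56 + (1−w)·6 = w·54.6 + (1−w)·9.6.
w·(56−54.6) = (1−w)·(9.6−6), i.e. w·1.4 = (1−w)·3.6.
So w/(1−w) = 3.6/1.4 = 2.5714, giving w = 3.6/(1.4+3.6) = 0.720.

w = 0.720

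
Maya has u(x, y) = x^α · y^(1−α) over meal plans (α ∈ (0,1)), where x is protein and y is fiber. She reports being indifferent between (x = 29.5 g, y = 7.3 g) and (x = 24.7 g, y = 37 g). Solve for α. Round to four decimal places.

The Cobb–Douglas utilities coincide, so 29.5^α·7.3^(1−α) = 24.7^α·37^(1−α).
(29.5/24.7)^α = (37/7.3)^(1−α); take logs: α·ln(29.5/24.7) = (1−α)·ln(37/7.3), i.e. α·0.1775870 = (1−α)·1.6230436.
So α/(1−α) = (1.6230436)/(0.1775870) = 9.1394280, and α = 9.1394280/10.1394280 ≈ 0.9014.

α ≈ 0.9014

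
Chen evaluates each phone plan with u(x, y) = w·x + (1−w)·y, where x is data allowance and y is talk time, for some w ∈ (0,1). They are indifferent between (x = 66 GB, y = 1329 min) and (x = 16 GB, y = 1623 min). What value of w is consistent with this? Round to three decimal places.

u(66,1329) = u(16,1623) means w·66 + (1−w)·1329 = w·16 + (1−w)·1623.
w·(66−16) = (1−w)·(1623−1329), i.e. w·50 = (1−w)·294.
The marginal rate of substitution is 294/50, so w = 294/(50+294) = 0.855.

w = 0.855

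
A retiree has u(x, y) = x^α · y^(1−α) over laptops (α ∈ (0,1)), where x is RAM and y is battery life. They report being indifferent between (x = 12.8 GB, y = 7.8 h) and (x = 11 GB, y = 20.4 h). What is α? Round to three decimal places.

α ≈ 0.864

The Cobb–Douglas utilities coincide, so 12.8^α·7.8^(1−α) = 11^α·20.4^(1−α).
Rearrange to (12.8/11)^α = (20.4/7.8)^(1−α) and take logs: α·0.151550 = (1−α)·0.961411.
With A = 0.151550 and B = 0.961411: α·A = (1−α)·B, so α = B/(A+B) = 0.961411/1.112961 ≈ 0.864.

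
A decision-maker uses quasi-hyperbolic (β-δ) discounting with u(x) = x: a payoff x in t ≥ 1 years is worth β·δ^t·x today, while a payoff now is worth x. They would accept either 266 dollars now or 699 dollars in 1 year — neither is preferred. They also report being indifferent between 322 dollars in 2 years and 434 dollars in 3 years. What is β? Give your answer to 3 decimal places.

β ≈ 0.513

From the later pair, β·δ^2·322 = β·δ^3·434; dividing through, δ = 322/434 = 0.74194.
Substituting δ into 266 = β·δ·699: β = 266/(518.613) ≈ 0.513.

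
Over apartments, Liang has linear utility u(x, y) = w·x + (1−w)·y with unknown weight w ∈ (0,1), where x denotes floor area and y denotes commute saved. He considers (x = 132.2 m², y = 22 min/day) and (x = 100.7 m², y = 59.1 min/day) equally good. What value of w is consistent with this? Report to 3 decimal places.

Indifference: w·132.2 + (1−w)·22 = w·100.7 + (1−w)·59.1.
Collecting terms: w·31.5 = (1−w)·37.1.
Hence w = 37.1/(31.5+37.1) = 37.1/68.6 = 0.541.

w = 0.541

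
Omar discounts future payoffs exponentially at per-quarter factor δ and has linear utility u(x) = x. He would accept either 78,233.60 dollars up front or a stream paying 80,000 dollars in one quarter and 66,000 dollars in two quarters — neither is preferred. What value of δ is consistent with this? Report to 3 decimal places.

Equating present values: 78233.60 = 80000δ + 66000δ².
So 66000δ² + 80000δ − 78233.60 = 0.
By the quadratic formula (taking the positive root), δ = (−80000 + √27053670400.00) / 132000 ≈ 0.640.

δ ≈ 0.640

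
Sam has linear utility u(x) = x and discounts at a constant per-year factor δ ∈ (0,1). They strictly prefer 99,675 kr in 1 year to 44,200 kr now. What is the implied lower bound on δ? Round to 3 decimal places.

Under u(x) = x this choice says 44200 < δ·99675.
So δ > 44200/99675 = 0.44344.

δ > 0.443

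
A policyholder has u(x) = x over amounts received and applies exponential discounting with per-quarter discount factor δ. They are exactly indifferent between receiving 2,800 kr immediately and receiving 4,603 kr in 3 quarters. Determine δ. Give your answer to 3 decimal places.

Indifference means u(2800) = δ^3 · u(4603), so δ^3 = u(2800)/u(4603).
With u(x) = x: δ^3 = 2800/4603 = 0.60830.
Hence δ = (0.60830)^(1/3) = 0.84730.

δ ≈ 0.847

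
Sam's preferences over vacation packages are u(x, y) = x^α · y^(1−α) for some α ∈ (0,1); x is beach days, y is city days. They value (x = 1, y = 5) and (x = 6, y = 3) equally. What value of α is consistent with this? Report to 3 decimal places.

Indifference: 1^α · 5^(1−α) = 6^α · 3^(1−α).
(1/6)^α = (3/5)^(1−α); take logs: α·ln(1/6) = (1−α)·ln(3/5), i.e. α·-1.791759 = (1−α)·-0.510826.
So α/(1−α) = (-0.510826)/(-1.791759) = 0.285097, and α = 0.285097/1.285097 ≈ 0.222.

α ≈ 0.222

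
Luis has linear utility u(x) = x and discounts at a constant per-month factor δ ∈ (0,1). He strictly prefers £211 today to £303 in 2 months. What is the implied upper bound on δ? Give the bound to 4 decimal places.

δ < 0.8345

Comparing present values: 211 > δ^2·303.
Dividing by 303: δ^2 < 0.69637. Both sides are positive, so the square root keeps the direction.
δ < (211/303)^(1/2) ≈ 0.8345.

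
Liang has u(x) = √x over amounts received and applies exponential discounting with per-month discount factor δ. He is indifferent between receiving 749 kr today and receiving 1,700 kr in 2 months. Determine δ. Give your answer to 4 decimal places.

Indifference means u(749) = δ^2 · u(1700), so δ^2 = u(749)/u(1700).
With u(x) = √x: δ^2 = √749/√1700 = √(749/1700) = 0.66377.
Taking the square root: δ = 0.66377^(1/2) ≈ 0.8147.

δ ≈ 0.8147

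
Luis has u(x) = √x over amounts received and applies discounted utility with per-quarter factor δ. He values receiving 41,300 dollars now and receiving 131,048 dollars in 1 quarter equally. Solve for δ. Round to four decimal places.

δ ≈ 0.5614

The payoff in 1 quarter is discounted by δ, so u(41300) = δ·u(131048) and δ = u(41300)/u(131048).
Since u(x) = √x, δ = √(41300/131048) = 0.56138.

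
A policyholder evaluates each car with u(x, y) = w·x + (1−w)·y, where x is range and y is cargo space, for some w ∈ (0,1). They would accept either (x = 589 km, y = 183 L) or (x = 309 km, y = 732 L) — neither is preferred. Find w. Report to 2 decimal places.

Indifference: w·589 + (1−w)·183 = w·309 + (1−w)·732.
w·(589−309) = (1−w)·(732−183), i.e. w·280 = (1−w)·549.
The marginal rate of substitution is 549/280, so w = 549/(280+549) = 0.66.

w = 0.66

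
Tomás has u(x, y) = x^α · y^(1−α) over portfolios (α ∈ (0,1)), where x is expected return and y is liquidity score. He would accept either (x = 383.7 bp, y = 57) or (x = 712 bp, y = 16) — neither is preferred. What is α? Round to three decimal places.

Set the two utilities equal: 383.7^α·57^(1−α) = 712^α·16^(1−α).
Rearrange to (383.7/712)^α = (16/57)^(1−α) and take logs: α·-0.618217 = (1−α)·-1.270463.
With A = -0.618217 and B = -1.270463: α·A = (1−α)·B, so α = B/(A+B) = -1.270463/-1.888680 ≈ 0.673.

α ≈ 0.673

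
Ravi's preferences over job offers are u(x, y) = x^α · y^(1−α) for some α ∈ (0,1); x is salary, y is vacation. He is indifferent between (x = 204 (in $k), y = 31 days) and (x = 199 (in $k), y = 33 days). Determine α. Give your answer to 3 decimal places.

α ≈ 0.716

The Cobb–Douglas utilities coincide, so 204^α·31^(1−α) = 199^α·33^(1−α).
Rearrange to (204/199)^α = (33/31)^(1−α) and take logs: α·0.024815 = (1−α)·0.062520.
With A = 0.024815 and B = 0.062520: α·A = (1−α)·B, so α = B/(A+B) = 0.062520/0.087335 ≈ 0.716.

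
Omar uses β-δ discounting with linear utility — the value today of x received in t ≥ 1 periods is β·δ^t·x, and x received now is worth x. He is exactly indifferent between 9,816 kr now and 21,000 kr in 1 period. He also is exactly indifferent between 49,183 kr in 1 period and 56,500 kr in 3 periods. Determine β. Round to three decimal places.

From the later pair, β·δ^1·49183 = β·δ^3·56500; dividing through, δ^2 = 49183/56500 = 0.87050, so δ = 0.93300.
Now use the now-vs-future pair: 9816 = β·δ·21000 gives β = 9816/(0.93300·21000) ≈ 0.501.

β ≈ 0.501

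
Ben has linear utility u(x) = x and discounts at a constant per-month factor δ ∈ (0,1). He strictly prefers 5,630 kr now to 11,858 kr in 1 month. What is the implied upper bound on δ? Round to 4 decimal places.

δ < 0.4748

The preference means 5630 > δ·11858.
Dividing through by 11858 gives δ < 0.47478.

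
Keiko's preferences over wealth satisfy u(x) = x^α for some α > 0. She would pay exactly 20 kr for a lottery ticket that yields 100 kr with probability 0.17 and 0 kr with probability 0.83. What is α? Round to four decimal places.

α ≈ 1.1010

EU(lottery) = 0.17·100^α + 0.83·0 = 0.17·100^α.
Equating: 20^α = 0.17·100^α, i.e. 0.2000^α = 0.17.
Take logs: α = ln 0.17 / ln(20/100) ≈ 1.100979.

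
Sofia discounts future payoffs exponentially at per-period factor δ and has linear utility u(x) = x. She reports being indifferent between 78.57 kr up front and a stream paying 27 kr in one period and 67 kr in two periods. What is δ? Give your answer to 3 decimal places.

δ ≈ 0.900

The stream is worth 27δ + 67δ² today, so 27δ + 67δ² = 78.57.
That is, 67δ² + 27δ − 78.57 = 0, a quadratic in δ.
The positive root is δ = [−27 + √(27² + 4·67·78.57)] / (2·67) = (−27 + 147.600)/134 ≈ 0.900.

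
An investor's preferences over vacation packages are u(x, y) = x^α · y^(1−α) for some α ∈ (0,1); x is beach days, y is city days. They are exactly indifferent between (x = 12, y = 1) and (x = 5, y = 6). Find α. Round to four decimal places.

α ≈ 0.6718

The Cobb–Douglas utilities coincide, so 12^α·1^(1−α) = 5^α·6^(1−α).
Taking logs: α·ln 12 + (1−α)·ln 1 = α·ln 5 + (1−α)·ln 6, i.e. α·0.8754687 = (1−α)·1.7917595.
With A = 0.8754687 and B = 1.7917595: α·A = (1−α)·B, so α = B/(A+B) = 1.7917595/2.6672282 ≈ 0.6718.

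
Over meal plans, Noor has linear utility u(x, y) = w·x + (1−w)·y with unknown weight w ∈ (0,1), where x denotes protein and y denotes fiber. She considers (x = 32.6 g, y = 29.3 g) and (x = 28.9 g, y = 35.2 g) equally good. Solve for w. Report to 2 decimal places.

Indifference: w·32.6 + (1−w)·29.3 = w·28.9 + (1−w)·35.2.
Rearranging, 3.7·w − 5.9·(1−w) = 0.
Hence w = 5.9/(3.7+5.9) = 5.9/9.6 = 0.61.

w = 0.61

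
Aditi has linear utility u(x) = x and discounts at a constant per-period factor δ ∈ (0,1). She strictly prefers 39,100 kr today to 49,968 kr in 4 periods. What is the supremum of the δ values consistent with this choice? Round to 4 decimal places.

δ < 0.9405

Under u(x) = x this choice says 39100 > δ^4·49968.
Hence δ^4 < 39100/49968 = 0.78250, and x ↦ x^(1/4) is increasing on (0,∞).
δ < 0.78250^(1/4) = 0.9405.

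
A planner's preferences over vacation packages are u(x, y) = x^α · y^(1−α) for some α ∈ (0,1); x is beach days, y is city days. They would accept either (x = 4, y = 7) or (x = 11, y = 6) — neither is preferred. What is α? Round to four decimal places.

α ≈ 0.1322

Set the two utilities equal: 4^α·7^(1−α) = 11^α·6^(1−α).
(4/11)^α = (6/7)^(1−α); take logs: α·ln(4/11) = (1−α)·ln(6/7), i.e. α·-1.0116009 = (1−α)·-0.1541507.
With A = -1.0116009 and B = -0.1541507: α·A = (1−α)·B, so α = B/(A+B) = -0.1541507/-1.1657516 ≈ 0.1322.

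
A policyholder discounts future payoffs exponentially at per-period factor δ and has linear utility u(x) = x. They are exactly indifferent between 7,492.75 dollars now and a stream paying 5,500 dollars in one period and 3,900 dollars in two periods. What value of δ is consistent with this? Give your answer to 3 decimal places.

δ ≈ 0.850

Present value of the stream is 5500·δ + 3900·δ². Indifference gives 5500δ + 3900δ² = 7492.75.
Rearranged: 3900δ² + 5500δ − 7492.75 = 0.
The positive root is δ = [−5500 + √(5500² + 4·3900·7492.75)] / (2·3900) = (−5500 + 12130.000)/7800 ≈ 0.850.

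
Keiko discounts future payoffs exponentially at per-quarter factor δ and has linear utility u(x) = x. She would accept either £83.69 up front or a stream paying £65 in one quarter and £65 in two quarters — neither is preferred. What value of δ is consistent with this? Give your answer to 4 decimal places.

Equating present values: 83.69 = 65δ + 65δ².
That is, 65δ² + 65δ − 83.69 = 0, a quadratic in δ.
δ = (−65 + √(65² + 4·65·83.69)) / (2·65) = (−65 + √25984.40) / 130 ≈ 0.7400.

δ ≈ 0.7400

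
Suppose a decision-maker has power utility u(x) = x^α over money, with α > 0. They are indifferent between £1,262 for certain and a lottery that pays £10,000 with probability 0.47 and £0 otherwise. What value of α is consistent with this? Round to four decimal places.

EU(lottery) = 0.47·10000^α + 0.53·0 = 0.47·10000^α.
Equating: 1262^α = 0.47·10000^α, i.e. 0.1262^α = 0.47.
Taking logs: α·ln(1262/10000) = ln(0.47), so α = -0.7550226 / -2.0698873 ≈ 0.3648.

α ≈ 0.3648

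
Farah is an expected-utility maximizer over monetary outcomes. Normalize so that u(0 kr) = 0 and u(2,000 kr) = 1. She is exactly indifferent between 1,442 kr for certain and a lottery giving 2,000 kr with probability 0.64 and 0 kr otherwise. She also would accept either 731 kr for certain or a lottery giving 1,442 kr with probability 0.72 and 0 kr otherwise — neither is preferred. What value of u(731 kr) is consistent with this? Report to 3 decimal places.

0.461

The first gamble pins u(1,442 kr): it must equal 0.64·1 + 0.36·0 = 0.64.
Then u(731 kr) = 0.72·u(1,442 kr) + 0.28·u(0 kr) = 0.72·0.64 + 0.28·0.00 = 0.4608.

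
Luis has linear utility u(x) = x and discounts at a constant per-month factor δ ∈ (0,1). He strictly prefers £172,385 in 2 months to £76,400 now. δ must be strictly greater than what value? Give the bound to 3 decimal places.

Comparing present values: 76400 < δ^2·172385.
Hence δ^2 > 76400/172385 = 0.44319, and x ↦ x^(1/2) is increasing on (0,∞).
δ > (76400/172385)^(1/2) ≈ 0.666.

δ > 0.666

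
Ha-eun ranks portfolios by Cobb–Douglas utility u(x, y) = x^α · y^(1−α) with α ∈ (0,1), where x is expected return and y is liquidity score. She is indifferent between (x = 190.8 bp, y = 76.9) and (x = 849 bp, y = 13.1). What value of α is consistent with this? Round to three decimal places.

The Cobb–Douglas utilities coincide, so 190.8^α·76.9^(1−α) = 849^α·13.1^(1−α).
Rearrange to (190.8/849)^α = (13.1/76.9)^(1−α) and take logs: α·-1.492833 = (1−α)·-1.769894.
Thus α·(-3.262727) = -1.769894, so α = -1.769894/-3.262727 ≈ 0.542.

α ≈ 0.542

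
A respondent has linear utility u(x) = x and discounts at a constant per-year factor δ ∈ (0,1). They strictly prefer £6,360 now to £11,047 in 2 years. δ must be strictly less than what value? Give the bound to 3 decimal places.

δ < 0.759

The preference means 6360 > δ^2·11047.
Hence δ^2 < 6360/11047 = 0.57572, and x ↦ x^(1/2) is increasing on (0,∞).
δ < 0.57572^(1/2) = 0.759.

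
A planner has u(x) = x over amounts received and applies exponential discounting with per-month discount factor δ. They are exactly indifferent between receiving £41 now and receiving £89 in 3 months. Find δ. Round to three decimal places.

δ ≈ 0.772

Indifference means u(41) = δ^3 · u(89), so δ^3 = u(41)/u(89).
With u(x) = x: δ^3 = 41/89 = 0.46067.
Taking the cube root: δ = 0.46067^(1/3) ≈ 0.772.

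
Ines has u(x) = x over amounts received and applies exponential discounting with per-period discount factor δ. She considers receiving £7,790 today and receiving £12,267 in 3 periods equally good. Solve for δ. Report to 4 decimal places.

The payoff in 3 periods is discounted by δ^3, so u(7790) = δ^3·u(12267) and δ^3 = u(7790)/u(12267).
With u(x) = x: δ^3 = 7790/12267 = 0.63504.
Taking the cube root: δ = 0.63504^(1/3) ≈ 0.8595.

δ ≈ 0.8595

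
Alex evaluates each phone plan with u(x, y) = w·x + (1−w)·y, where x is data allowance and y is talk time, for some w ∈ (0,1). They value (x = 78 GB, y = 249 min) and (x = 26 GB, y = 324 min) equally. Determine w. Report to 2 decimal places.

u(78,249) = u(26,324) means w·78 + (1−w)·249 = w·26 + (1−w)·324.
Rearranging, 52·w − 75·(1−w) = 0.
Hence w = 75/(52+75) = 75/127 = 0.59.

w = 0.59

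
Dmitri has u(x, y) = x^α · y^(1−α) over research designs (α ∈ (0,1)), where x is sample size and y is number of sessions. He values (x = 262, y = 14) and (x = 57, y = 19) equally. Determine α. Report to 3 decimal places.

α ≈ 0.167

The Cobb–Douglas utilities coincide, so 262^α·14^(1−α) = 57^α·19^(1−α).
Taking logs: α·ln 262 + (1−α)·ln 14 = α·ln 57 + (1−α)·ln 19, i.e. α·1.525293 = (1−α)·0.305382.
With A = 1.525293 and B = 0.305382: α·A = (1−α)·B, so α = B/(A+B) = 0.305382/1.830675 ≈ 0.167.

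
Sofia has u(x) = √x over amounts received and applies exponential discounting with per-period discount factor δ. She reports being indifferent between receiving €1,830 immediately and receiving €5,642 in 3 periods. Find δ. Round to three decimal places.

Equating discounted utilities: u(1830) = δ^3·u(5642) ⇒ δ^3 = u(1830)/u(5642).
With u(x) = √x: δ^3 = √1830/√5642 = √(1830/5642) = 0.56952.
Taking the cube root: δ = 0.56952^(1/3) ≈ 0.829.

δ ≈ 0.829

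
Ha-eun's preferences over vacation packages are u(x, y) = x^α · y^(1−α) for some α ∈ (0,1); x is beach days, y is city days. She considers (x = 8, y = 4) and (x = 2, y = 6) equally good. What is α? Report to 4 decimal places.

α ≈ 0.2263

Indifference: 8^α · 4^(1−α) = 2^α · 6^(1−α).
Rearrange to (8/2)^α = (6/4)^(1−α) and take logs: α·1.3862944 = (1−α)·0.4054651.
So α/(1−α) = (0.4054651)/(1.3862944) = 0.2924812, and α = 0.2924812/1.2924812 ≈ 0.2263.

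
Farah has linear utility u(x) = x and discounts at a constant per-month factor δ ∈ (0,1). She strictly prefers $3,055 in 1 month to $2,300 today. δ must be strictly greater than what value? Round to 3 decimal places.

The preference means 2300 < δ·3055.
Dividing through by 3055 gives δ > 0.75286.

δ > 0.753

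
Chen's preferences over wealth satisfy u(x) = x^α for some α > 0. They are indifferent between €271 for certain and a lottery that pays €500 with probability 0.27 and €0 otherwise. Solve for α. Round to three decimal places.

EU(lottery) = 0.27·500^α + 0.73·0 = 0.27·500^α.
Indifference: 271^α = 0.27·500^α, so (271/500)^α = 0.27.
Taking logs: α·ln(271/500) = ln(0.27), so α = -1.309333 / -0.612489 ≈ 2.138.

α ≈ 2.138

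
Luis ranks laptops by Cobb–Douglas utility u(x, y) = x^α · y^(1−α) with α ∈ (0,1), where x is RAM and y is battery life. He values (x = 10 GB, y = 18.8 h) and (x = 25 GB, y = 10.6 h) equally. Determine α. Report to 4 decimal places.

α ≈ 0.3847

Indifference: 10^α · 18.8^(1−α) = 25^α · 10.6^(1−α).
(10/25)^α = (10.6/18.8)^(1−α); take logs: α·ln(10/25) = (1−α)·ln(10.6/18.8), i.e. α·-0.9162907 = (1−α)·-0.5730029.
With A = -0.9162907 and B = -0.5730029: α·A = (1−α)·B, so α = B/(A+B) = -0.5730029/-1.4892936 ≈ 0.3847.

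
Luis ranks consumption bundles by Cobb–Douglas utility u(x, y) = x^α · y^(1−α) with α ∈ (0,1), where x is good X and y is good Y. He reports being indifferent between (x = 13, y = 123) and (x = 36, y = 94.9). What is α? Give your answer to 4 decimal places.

The Cobb–Douglas utilities coincide, so 13^α·123^(1−α) = 36^α·94.9^(1−α).
Rearrange to (13/36)^α = (94.9/123)^(1−α) and take logs: α·-1.0185696 = (1−α)·-0.2593606.
With A = -1.0185696 and B = -0.2593606: α·A = (1−α)·B, so α = B/(A+B) = -0.2593606/-1.2779302 ≈ 0.2030.

α ≈ 0.2030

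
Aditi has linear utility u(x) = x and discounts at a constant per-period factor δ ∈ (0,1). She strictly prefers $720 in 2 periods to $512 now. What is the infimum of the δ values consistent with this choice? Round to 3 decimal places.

Comparing present values: 512 < δ^2·720.
Hence δ^2 > 512/720 = 0.71111, and x ↦ x^(1/2) is increasing on (0,∞).
δ > (512/720)^(1/2) ≈ 0.843.

δ > 0.843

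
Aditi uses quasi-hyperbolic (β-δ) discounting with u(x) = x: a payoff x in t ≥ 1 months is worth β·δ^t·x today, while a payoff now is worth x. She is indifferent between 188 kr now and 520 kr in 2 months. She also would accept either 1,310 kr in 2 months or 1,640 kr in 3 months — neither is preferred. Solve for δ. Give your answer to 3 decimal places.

δ ≈ 0.799

From the later pair, β·δ^2·1310 = β·δ^3·1640; dividing through, δ = 1310/1640 = 0.79878.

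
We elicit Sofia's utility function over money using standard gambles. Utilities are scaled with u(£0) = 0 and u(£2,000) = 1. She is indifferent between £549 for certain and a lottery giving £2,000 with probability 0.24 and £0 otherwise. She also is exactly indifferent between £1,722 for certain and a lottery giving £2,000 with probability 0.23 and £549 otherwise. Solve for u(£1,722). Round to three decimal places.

0.415

The first gamble pins u(£549): it must equal 0.24·1 + 0.76·0 = 0.24.
Then u(£1,722) = 0.23·u(£2,000) + 0.77·u(£549) = 0.23·1.00 + 0.77·0.24 = 0.4148.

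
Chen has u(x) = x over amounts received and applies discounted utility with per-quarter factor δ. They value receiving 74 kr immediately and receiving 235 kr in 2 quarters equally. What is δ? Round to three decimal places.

Equating discounted utilities: u(74) = δ^2·u(235) ⇒ δ^2 = u(74)/u(235).
With u(x) = x: δ^2 = 74/235 = 0.31489.
Taking the square root: δ = 0.31489^(1/2) ≈ 0.561.

δ ≈ 0.561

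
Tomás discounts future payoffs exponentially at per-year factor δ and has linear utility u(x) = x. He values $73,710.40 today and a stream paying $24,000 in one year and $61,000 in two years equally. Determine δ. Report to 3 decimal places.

Present value of the stream is 24000·δ + 61000·δ². Indifference gives 24000δ + 61000δ² = 73710.40.
That is, 61000δ² + 24000δ − 73710.40 = 0, a quadratic in δ.
By the quadratic formula (taking the positive root), δ = (−24000 + √18561337600.00) / 122000 ≈ 0.920.

δ ≈ 0.920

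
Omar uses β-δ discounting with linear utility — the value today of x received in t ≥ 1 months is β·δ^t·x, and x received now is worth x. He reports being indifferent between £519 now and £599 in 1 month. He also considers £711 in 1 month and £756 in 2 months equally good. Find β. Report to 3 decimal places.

The second indifference involves only future payoffs, so β cancels: β·δ^1·711 = β·δ^2·756, giving δ = 711/756 = 0.94048.
The first indifference: 519 = β·δ·599, so β = 519/(δ·599) = 519/(0.94048·599) ≈ 0.921.

β ≈ 0.921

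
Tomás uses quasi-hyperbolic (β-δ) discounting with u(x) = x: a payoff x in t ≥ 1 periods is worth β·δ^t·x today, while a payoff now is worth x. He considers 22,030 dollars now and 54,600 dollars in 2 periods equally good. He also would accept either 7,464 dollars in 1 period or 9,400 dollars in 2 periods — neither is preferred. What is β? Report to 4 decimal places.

β ≈ 0.6399

From the later pair, β·δ^1·7464 = β·δ^2·9400; dividing through, δ = 7464/9400 = 0.79404.
Substituting δ into 22030 = β·δ^2·54600: β = 22030/(34425.495) ≈ 0.6399.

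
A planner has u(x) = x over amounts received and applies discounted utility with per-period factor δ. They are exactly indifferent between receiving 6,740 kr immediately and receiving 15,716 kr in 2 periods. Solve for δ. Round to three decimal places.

δ ≈ 0.655

The payoff in 2 periods is discounted by δ^2, so u(6740) = δ^2·u(15716) and δ^2 = u(6740)/u(15716).
With u(x) = x: δ^2 = 6740/15716 = 0.42886.
Taking the square root: δ = 0.42886^(1/2) ≈ 0.655.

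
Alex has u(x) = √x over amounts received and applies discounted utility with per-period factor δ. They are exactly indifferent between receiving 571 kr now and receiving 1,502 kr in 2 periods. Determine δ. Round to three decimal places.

Indifference means u(571) = δ^2 · u(1502), so δ^2 = u(571)/u(1502).
With u(x) = √x: δ^2 = √571/√1502 = √(571/1502) = 0.61657.
So δ = 0.61657^(1/2) ≈ 0.785.

δ ≈ 0.785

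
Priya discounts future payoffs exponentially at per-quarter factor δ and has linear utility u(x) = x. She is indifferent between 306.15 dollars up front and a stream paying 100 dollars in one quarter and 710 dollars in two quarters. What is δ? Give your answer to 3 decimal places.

δ ≈ 0.590

Equating present values: 306.15 = 100δ + 710δ².
So 710δ² + 100δ − 306.15 = 0.
δ = (−100 + √(100² + 4·710·306.15)) / (2·710) = (−100 + √879466.00) / 1420 ≈ 0.590.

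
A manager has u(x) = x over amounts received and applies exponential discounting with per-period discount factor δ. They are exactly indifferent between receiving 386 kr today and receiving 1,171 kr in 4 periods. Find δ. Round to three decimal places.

δ ≈ 0.758

Indifference means u(386) = δ^4 · u(1171), so δ^4 = u(386)/u(1171).
With u(x) = x: δ^4 = 386/1171 = 0.32963.
Hence δ = (0.32963)^(1/4) = 0.75772.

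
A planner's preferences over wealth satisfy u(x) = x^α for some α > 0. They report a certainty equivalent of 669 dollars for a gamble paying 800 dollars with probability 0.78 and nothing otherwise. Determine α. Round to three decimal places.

The lottery's expected utility is 0.78·u(800) + 0.22·u(0) = 0.78·800^α (since u(0) = 0 for α > 0).
Equating: 669^α = 0.78·800^α, i.e. 0.8363^α = 0.78.
Take logs: α = ln 0.78 / ln(669/800) ≈ 1.38939.

α ≈ 1.389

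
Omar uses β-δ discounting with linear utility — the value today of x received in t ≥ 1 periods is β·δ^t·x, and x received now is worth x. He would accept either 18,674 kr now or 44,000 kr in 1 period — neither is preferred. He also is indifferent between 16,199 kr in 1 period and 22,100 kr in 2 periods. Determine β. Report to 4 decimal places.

β ≈ 0.5790

Both payoffs in the second observation are in the future, so β drops out: δ^1·16199 = δ^2·22100 ⇒ δ = 16199/22100 = 0.73299.
Now use the now-vs-future pair: 18674 = β·δ·44000 gives β = 18674/(0.73299·44000) ≈ 0.5790.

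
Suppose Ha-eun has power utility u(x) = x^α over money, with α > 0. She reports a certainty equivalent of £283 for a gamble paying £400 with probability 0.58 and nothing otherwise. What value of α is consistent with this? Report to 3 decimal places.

α ≈ 1.574

Since u(0) = 0, the lottery's EU is 0.58·400^α.
Indifference: 283^α = 0.58·400^α, so (283/400)^α = 0.58.
Taking logs: α·ln(283/400) = ln(0.58), so α = -0.544727 / -0.346018 ≈ 1.574.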